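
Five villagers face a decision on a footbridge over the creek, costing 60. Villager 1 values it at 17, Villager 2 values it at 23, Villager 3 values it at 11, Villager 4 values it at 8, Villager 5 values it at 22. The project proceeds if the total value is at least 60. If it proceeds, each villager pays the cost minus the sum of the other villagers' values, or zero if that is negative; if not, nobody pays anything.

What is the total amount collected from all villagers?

3

Total value 81 ≥ cost 60, so it is built.
Villager 1: others sum to 64; max(0, 60 - 64) = 0.
Villager 2: others sum to 58; max(0, 60 - 58) = 2.
Villager 3: others sum to 70; max(0, 60 - 70) = 0.
Villager 4: others sum to 73; max(0, 60 - 73) = 0.
Villager 5: others sum to 59; max(0, 60 - 59) = 1.
Total collected = 0 + 2 + 0 + 0 + 1 = 3.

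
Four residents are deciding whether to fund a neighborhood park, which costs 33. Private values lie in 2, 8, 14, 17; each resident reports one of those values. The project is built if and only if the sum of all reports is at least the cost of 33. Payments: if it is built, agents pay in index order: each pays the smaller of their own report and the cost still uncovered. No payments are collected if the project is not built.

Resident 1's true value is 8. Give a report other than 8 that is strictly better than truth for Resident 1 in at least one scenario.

2

Suppose Resident 2 reports 2, Resident 3 reports 14 and Resident 4 reports 17.
Report 8: project built, pays 8, utility 8 - 8 = 0.
Report 2: project built, pays 2, utility 8 - 2 = 6.
So reporting 2 beats truth here (6 > 0).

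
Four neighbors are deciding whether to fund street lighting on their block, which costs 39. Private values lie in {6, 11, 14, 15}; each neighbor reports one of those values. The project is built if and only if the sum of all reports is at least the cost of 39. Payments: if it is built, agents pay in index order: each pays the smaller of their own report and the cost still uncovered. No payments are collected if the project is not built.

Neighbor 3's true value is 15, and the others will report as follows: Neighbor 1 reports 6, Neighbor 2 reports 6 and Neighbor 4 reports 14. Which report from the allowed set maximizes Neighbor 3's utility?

Report 6: project not built, utility 0.
Report 11: project not built, utility 0.
Report 14: project built, pays 14, utility 15 - 14 = 1.
Report 15: project built, pays 15, utility 15 - 15 = 0.
The best choice is 14 with utility 1.

14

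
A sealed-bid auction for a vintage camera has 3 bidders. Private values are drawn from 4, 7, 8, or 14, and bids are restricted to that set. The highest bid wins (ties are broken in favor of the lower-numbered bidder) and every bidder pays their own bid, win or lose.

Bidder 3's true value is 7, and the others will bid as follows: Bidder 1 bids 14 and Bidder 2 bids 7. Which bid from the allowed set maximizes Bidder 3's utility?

Bid 4: loses but pays 4, utility -4.
Bid 7: loses but pays 7, utility -7.
Bid 8: loses but pays 8, utility -8.
Bid 14: loses but pays 14, utility -14.
The best choice is 4 with utility -4.

4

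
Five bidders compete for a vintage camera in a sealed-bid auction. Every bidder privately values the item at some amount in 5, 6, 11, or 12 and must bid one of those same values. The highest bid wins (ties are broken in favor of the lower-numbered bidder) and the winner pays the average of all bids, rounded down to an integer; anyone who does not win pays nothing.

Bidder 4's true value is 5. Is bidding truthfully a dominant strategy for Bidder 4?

Yes

Check each profile of the others' bids and compare truth against every alternative bid.
Others bid (5, 5, 5, 5): truth gives 0, best alternative gives 0.
Others bid (5, 5, 5, 6): truth gives 0, best alternative gives 0.
Others bid (5, 5, 5, 11): truth gives 0, best alternative gives 0.
Others bid (5, 5, 5, 12): truth gives 0, best alternative gives 0.
Others bid (5, 5, 6, 5): truth gives 0, best alternative gives 0.
Others bid (5, 5, 6, 6): truth gives 0, best alternative gives 0.
(Remaining 250 profiles checked similarly; truth is weakly best in each.)
In every case the truthful bid is at least as good as any alternative, so it is a dominant strategy.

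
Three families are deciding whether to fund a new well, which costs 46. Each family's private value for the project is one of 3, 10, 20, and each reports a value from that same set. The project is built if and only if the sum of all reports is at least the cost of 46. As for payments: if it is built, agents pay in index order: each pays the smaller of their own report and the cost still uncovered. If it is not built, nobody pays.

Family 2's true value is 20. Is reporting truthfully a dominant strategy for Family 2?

Consider the case where Family 1 reports 20 and Family 3 reports 20.
Truthful report 20: project built, pays 20, utility 20 - 20 = 0.
Report 10 instead: project built, pays 10, utility 20 - 10 = 10.
Since 10 > 0, reporting 10 is strictly better here, so truthful reporting is not dominant.

No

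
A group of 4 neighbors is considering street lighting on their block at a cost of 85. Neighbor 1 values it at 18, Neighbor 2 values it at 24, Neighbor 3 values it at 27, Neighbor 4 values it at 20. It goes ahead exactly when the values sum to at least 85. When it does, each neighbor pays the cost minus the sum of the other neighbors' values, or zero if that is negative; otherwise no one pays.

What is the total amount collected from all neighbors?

Total value 89 ≥ cost 85, so it is built.
Neighbor 1: others sum to 71; max(0, 85 - 71) = 14.
Neighbor 2: others sum to 65; max(0, 85 - 65) = 20.
Neighbor 3: others sum to 62; max(0, 85 - 62) = 23.
Neighbor 4: others sum to 69; max(0, 85 - 69) = 16.
Total collected = 14 + 20 + 23 + 16 = 73.

73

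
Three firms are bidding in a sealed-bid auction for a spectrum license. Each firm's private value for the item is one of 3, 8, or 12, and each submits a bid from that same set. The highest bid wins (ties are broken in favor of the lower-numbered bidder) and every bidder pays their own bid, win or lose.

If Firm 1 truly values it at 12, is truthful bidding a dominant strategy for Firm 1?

No

Consider the case where Firm 2 bids 3 and Firm 3 bids 3.
Truthful bid 12: wins, pays 12, utility 12 - 12 = 0.
Bid 3 instead: wins, pays 3, utility 12 - 3 = 9.
Since 9 > 0, bidding 3 is strictly better here, so truthful bidding is not dominant.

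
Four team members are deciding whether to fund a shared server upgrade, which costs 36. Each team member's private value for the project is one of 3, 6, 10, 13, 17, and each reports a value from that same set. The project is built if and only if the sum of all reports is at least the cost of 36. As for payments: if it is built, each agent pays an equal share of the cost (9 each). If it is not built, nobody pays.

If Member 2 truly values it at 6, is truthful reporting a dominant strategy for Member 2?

No

Consider the case where Member 1 reports 3, Member 3 reports 10 and Member 4 reports 17.
Truthful report 6: project built, pays 9, utility 6 - 9 = -3.
Report 3 instead: project not built, utility 0.
Since 0 > -3, reporting 3 is strictly better here, so truthful reporting is not dominant.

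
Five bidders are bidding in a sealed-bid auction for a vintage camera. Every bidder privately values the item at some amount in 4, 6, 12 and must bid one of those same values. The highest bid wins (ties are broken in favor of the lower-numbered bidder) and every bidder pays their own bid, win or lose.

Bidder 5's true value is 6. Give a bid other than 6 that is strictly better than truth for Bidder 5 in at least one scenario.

4

Suppose Bidder 1 bids 4, Bidder 2 bids 4, Bidder 3 bids 4 and Bidder 4 bids 6.
Bid 6: loses but pays 6, utility -6.
Bid 4: loses but pays 4, utility -4.
So bidding 4 beats truth here (-4 > -6).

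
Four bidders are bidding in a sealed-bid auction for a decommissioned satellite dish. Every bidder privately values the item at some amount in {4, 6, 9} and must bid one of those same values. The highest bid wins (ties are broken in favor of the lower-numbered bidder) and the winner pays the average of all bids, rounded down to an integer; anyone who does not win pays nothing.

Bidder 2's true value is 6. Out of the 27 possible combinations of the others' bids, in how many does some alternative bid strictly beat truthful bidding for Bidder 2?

1

Others bid (6, 4, 4): truth gives 0; bid 9 gives 1 > 0. Violating.
Others bid (4, 4, 4): truth gives 2; no alternative beats it.
Others bid (4, 4, 6): truth gives 1; no alternative beats it.
(Checking all 27 profiles: 1 has a profitable deviation, 26 do not.)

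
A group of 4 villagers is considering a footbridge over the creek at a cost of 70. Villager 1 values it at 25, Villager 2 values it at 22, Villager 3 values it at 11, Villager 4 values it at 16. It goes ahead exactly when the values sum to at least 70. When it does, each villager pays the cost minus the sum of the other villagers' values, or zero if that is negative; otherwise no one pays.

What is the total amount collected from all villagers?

Total value 74 ≥ cost 70, so it is built.
Villager 1: others sum to 49; max(0, 70 - 49) = 21.
Villager 2: others sum to 52; max(0, 70 - 52) = 18.
Villager 3: others sum to 63; max(0, 70 - 63) = 7.
Villager 4: others sum to 58; max(0, 70 - 58) = 12.
Total collected = 21 + 18 + 7 + 12 = 58.

58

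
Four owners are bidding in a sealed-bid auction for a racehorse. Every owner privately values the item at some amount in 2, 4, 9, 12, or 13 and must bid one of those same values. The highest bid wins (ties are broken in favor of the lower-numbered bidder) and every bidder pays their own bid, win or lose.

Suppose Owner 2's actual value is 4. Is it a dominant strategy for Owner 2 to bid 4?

No

Consider the case where Owner 1 bids 2, Owner 3 bids 2 and Owner 4 bids 9.
Truthful bid 4: loses but pays 4, utility -4.
Bid 2 instead: loses but pays 2, utility -2.
Since -2 > -4, bidding 2 is strictly better here, so truthful bidding is not dominant.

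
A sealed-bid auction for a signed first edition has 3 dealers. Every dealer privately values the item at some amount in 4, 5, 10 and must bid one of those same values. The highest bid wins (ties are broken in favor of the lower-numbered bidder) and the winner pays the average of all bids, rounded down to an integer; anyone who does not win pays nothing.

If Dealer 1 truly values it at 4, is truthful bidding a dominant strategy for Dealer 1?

Check each profile of the others' bids and compare truth against every alternative bid.
Others bid (5, 5): truth gives 0, best alternative gives -1.
Others bid (4, 4): truth gives 0, best alternative gives 0.
Others bid (4, 5): truth gives 0, best alternative gives 0.
Others bid (4, 10): truth gives 0, best alternative gives 0.
Others bid (5, 4): truth gives 0, best alternative gives 0.
Others bid (5, 10): truth gives 0, best alternative gives 0.
(Remaining 3 profiles checked similarly; truth is weakly best in each.)
In every case the truthful bid is at least as good as any alternative, so it is a dominant strategy.

Yes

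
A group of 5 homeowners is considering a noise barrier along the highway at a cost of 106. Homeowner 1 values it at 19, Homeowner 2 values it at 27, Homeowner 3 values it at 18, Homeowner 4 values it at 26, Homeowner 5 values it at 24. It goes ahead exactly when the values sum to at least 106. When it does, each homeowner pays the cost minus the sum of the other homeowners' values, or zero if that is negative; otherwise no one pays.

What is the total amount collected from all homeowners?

Total value 114 ≥ cost 106, so it is built.
Homeowner 1: others sum to 95; max(0, 106 - 95) = 11.
Homeowner 2: others sum to 87; max(0, 106 - 87) = 19.
Homeowner 3: others sum to 96; max(0, 106 - 96) = 10.
Homeowner 4: others sum to 88; max(0, 106 - 88) = 18.
Homeowner 5: others sum to 90; max(0, 106 - 90) = 16.
Total collected = 11 + 19 + 10 + 18 + 16 = 74.

74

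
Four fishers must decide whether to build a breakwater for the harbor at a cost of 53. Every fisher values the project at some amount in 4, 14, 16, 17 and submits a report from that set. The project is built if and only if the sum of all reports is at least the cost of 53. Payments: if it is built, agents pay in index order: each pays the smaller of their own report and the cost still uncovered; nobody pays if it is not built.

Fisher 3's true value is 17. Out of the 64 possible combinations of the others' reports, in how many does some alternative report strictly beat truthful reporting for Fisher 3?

Others report (4, 16, 17): truth gives 0; report 16 gives 1 > 0. Violating.
Others report (4, 17, 16): truth gives 0; report 16 gives 1 > 0. Violating.
Others report (4, 17, 17): truth gives 0; report 16 gives 1 > 0. Violating.
Others report (14, 14, 14): truth gives 0; report 14 gives 3 > 0. Violating.
Others report (4, 4, 4): truth gives 0; no alternative beats it.
Others report (4, 4, 14): truth gives 0; no alternative beats it.
(Checking all 64 profiles: 36 have a profitable deviation, 28 do not.)

36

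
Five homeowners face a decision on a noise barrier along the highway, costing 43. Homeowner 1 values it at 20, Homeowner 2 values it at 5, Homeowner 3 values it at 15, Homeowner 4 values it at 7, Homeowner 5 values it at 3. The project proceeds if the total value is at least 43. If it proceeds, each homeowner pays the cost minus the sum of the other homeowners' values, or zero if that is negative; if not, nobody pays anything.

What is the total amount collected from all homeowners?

21

Total value 50 ≥ cost 43, so it is built.
Homeowner 1: others sum to 30; max(0, 43 - 30) = 13.
Homeowner 2: others sum to 45; max(0, 43 - 45) = 0.
Homeowner 3: others sum to 35; max(0, 43 - 35) = 8.
Homeowner 4: others sum to 43; max(0, 43 - 43) = 0.
Homeowner 5: others sum to 47; max(0, 43 - 47) = 0.
Total collected = 13 + 0 + 8 + 0 + 0 = 21.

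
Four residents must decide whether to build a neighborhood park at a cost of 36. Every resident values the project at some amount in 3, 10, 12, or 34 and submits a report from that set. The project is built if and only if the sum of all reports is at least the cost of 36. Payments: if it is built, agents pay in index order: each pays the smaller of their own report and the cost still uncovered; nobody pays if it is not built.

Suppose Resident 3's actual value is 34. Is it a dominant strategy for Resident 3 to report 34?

Consider the case where Resident 1 reports 3, Resident 2 reports 3 and Resident 4 reports 34.
Truthful report 34: project built, pays 30, utility 34 - 30 = 4.
Report 3 instead: project built, pays 3, utility 34 - 3 = 31.
Since 31 > 4, reporting 3 is strictly better here, so truthful reporting is not dominant.

No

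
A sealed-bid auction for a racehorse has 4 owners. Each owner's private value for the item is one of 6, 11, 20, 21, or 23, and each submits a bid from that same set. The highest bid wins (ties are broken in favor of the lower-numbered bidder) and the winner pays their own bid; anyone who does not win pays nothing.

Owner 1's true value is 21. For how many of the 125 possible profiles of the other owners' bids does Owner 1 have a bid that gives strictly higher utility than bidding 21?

27

Others bid (6, 6, 6): truth gives 0; bid 6 gives 15 > 0. Violating.
Others bid (6, 6, 11): truth gives 0; bid 11 gives 10 > 0. Violating.
Others bid (6, 6, 20): truth gives 0; bid 20 gives 1 > 0. Violating.
Others bid (6, 11, 6): truth gives 0; bid 11 gives 10 > 0. Violating.
Others bid (6, 6, 21): truth gives 0; no alternative beats it.
Others bid (6, 6, 23): truth gives 0; no alternative beats it.
(Checking all 125 profiles: 27 have a profitable deviation, 98 do not.)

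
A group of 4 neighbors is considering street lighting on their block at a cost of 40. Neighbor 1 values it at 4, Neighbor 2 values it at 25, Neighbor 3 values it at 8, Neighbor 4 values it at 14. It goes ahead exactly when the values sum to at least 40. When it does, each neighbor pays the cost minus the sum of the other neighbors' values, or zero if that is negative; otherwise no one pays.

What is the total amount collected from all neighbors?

Total value 51 ≥ cost 40, so it is built.
Neighbor 1: others sum to 47; max(0, 40 - 47) = 0.
Neighbor 2: others sum to 26; max(0, 40 - 26) = 14.
Neighbor 3: others sum to 43; max(0, 40 - 43) = 0.
Neighbor 4: others sum to 37; max(0, 40 - 37) = 3.
Total collected = 0 + 14 + 0 + 3 = 17.

17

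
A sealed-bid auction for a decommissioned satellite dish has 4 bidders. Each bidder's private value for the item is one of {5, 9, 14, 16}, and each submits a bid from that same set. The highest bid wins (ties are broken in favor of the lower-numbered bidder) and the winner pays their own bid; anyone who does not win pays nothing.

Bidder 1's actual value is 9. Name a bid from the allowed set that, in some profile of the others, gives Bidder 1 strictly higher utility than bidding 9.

Suppose Bidder 2 bids 5, Bidder 3 bids 5 and Bidder 4 bids 5.
Bid 9: wins, pays 9, utility 9 - 9 = 0.
Bid 5: wins, pays 5, utility 9 - 5 = 4.
So bidding 5 beats truth here (4 > 0).

5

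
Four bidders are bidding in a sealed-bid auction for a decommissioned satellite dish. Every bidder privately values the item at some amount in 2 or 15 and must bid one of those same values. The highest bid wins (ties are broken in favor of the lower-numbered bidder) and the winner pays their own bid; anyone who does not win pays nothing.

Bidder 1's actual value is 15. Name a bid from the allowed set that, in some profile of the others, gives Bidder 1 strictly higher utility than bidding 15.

2

Suppose Bidder 2 bids 2, Bidder 3 bids 2 and Bidder 4 bids 2.
Bid 15: wins, pays 15, utility 15 - 15 = 0.
Bid 2: wins, pays 2, utility 15 - 2 = 13.
So bidding 2 beats truth here (13 > 0).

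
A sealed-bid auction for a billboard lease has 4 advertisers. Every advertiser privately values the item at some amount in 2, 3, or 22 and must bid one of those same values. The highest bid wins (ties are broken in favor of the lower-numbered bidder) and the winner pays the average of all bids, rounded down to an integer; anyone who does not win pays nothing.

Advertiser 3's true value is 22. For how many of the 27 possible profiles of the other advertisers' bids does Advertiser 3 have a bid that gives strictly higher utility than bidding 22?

2

Others bid (2, 2, 2): truth gives 15; bid 3 gives 20 > 15. Violating.
Others bid (2, 2, 3): truth gives 15; bid 3 gives 20 > 15. Violating.
Others bid (2, 2, 22): truth gives 10; no alternative beats it.
Others bid (2, 3, 2): truth gives 15; no alternative beats it.
(Checking all 27 profiles: 2 have a profitable deviation, 25 do not.)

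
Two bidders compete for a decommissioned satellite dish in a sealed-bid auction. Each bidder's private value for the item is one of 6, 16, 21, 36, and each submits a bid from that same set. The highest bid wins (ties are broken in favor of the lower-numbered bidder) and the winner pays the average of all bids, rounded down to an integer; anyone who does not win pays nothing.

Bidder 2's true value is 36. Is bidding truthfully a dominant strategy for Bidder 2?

Consider the case where Bidder 1 bids 6.
Truthful bid 36: wins, pays 21, utility 36 - 21 = 15.
Bid 16 instead: wins, pays 11, utility 36 - 11 = 25.
Since 25 > 15, bidding 16 is strictly better here, so truthful bidding is not dominant.

No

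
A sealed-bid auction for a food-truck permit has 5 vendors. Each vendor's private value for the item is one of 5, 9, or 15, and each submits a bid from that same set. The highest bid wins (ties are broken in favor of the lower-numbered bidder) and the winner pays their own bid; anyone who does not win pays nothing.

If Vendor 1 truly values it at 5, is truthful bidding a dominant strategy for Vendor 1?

Check each profile of the others' bids and compare truth against every alternative bid.
Others bid (5, 5, 5, 5): truth gives 0, best alternative gives -4.
Others bid (5, 5, 5, 9): truth gives 0, best alternative gives -4.
Others bid (5, 5, 9, 5): truth gives 0, best alternative gives -4.
Others bid (5, 5, 9, 9): truth gives 0, best alternative gives -4.
Others bid (5, 9, 5, 5): truth gives 0, best alternative gives -4.
Others bid (5, 9, 5, 9): truth gives 0, best alternative gives -4.
(Remaining 75 profiles checked similarly; truth is weakly best in each.)
In every case the truthful bid is at least as good as any alternative, so it is a dominant strategy.

Yes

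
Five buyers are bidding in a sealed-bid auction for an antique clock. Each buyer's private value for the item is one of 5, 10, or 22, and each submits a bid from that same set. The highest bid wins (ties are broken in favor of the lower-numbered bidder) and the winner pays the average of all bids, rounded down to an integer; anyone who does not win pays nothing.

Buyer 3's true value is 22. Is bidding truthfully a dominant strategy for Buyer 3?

Consider the case where Buyer 1 bids 5, Buyer 2 bids 5, Buyer 4 bids 5 and Buyer 5 bids 5.
Truthful bid 22: wins, pays 8, utility 22 - 8 = 14.
Bid 10 instead: wins, pays 6, utility 22 - 6 = 16.
Since 16 > 14, bidding 10 is strictly better here, so truthful bidding is not dominant.

No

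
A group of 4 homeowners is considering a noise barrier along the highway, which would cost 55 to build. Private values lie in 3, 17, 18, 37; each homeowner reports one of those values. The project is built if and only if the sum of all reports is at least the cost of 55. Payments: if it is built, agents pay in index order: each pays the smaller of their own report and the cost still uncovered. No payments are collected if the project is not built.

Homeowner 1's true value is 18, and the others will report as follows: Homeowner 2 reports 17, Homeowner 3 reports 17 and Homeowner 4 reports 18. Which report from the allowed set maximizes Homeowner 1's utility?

3

Report 3: project built, pays 3, utility 18 - 3 = 15.
Report 17: project built, pays 17, utility 18 - 17 = 1.
Report 18: project built, pays 18, utility 18 - 18 = 0.
Report 37: project built, pays 37, utility 18 - 37 = -19.
The best choice is 3 with utility 15.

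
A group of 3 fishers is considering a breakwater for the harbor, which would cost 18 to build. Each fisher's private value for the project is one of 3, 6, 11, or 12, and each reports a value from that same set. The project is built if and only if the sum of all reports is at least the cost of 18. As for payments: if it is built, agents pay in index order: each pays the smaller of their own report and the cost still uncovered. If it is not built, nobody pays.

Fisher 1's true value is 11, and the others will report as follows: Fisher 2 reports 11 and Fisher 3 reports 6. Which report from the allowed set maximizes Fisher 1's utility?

Report 3: project built, pays 3, utility 11 - 3 = 8.
Report 6: project built, pays 6, utility 11 - 6 = 5.
Report 11: project built, pays 11, utility 11 - 11 = 0.
Report 12: project built, pays 12, utility 11 - 12 = -1.
The best choice is 3 with utility 8.

3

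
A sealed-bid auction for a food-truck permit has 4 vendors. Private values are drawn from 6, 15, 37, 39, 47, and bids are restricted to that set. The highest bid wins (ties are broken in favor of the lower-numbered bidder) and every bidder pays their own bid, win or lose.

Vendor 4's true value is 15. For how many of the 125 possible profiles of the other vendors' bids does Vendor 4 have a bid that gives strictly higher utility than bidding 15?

124

Others bid (6, 6, 15): truth gives -15; bid 6 gives -6 > -15. Violating.
Others bid (6, 6, 37): truth gives -15; bid 6 gives -6 > -15. Violating.
Others bid (6, 6, 39): truth gives -15; bid 6 gives -6 > -15. Violating.
Others bid (6, 6, 47): truth gives -15; bid 6 gives -6 > -15. Violating.
Others bid (6, 6, 6): truth gives 0; no alternative beats it.
(Checking all 125 profiles: 124 have a profitable deviation, 1 does not.)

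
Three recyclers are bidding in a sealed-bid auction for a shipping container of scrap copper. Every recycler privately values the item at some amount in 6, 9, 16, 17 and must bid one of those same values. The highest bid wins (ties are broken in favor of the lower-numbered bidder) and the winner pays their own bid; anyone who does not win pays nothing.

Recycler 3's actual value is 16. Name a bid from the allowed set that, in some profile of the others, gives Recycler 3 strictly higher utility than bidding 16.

Suppose Recycler 1 bids 6 and Recycler 2 bids 6.
Bid 16: wins, pays 16, utility 16 - 16 = 0.
Bid 9: wins, pays 9, utility 16 - 9 = 7.
So bidding 9 beats truth here (7 > 0).

9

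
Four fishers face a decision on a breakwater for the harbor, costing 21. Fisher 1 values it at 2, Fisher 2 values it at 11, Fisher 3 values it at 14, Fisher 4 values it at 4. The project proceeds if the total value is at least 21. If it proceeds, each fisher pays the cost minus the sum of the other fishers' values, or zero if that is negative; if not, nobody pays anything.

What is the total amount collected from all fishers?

Total value 31 ≥ cost 21, so it is built.
Fisher 1: others sum to 29; max(0, 21 - 29) = 0.
Fisher 2: others sum to 20; max(0, 21 - 20) = 1.
Fisher 3: others sum to 17; max(0, 21 - 17) = 4.
Fisher 4: others sum to 27; max(0, 21 - 27) = 0.
Total collected = 0 + 1 + 4 + 0 = 5.

5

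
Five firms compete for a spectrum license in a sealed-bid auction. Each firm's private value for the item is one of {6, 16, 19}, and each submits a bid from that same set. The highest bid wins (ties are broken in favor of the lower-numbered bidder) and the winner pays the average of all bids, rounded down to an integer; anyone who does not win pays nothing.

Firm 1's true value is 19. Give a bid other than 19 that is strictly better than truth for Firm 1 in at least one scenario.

Suppose Firm 2 bids 6, Firm 3 bids 6, Firm 4 bids 6 and Firm 5 bids 6.
Bid 19: wins, pays 8, utility 19 - 8 = 11.
Bid 6: wins, pays 6, utility 19 - 6 = 13.
So bidding 6 beats truth here (13 > 11).

6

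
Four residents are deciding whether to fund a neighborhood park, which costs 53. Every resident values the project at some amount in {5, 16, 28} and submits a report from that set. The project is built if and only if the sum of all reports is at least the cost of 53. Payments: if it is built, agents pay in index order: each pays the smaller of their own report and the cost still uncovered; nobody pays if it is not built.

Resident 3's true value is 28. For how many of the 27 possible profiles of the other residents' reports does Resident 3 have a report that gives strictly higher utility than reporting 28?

20

Others report (5, 5, 28): truth gives 0; report 16 gives 12 > 0. Violating.
Others report (5, 16, 16): truth gives 0; report 16 gives 12 > 0. Violating.
Others report (5, 16, 28): truth gives 0; report 5 gives 23 > 0. Violating.
Others report (5, 28, 5): truth gives 8; report 16 gives 12 > 8. Violating.
Others report (5, 5, 5): truth gives 0; no alternative beats it.
Others report (5, 5, 16): truth gives 0; no alternative beats it.
(Checking all 27 profiles: 20 have a profitable deviation, 7 do not.)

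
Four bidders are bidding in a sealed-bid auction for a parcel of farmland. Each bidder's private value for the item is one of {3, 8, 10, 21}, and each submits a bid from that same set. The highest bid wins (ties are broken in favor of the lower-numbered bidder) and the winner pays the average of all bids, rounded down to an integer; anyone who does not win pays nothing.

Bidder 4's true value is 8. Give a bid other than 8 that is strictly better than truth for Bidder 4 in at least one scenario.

Suppose Bidder 1 bids 3, Bidder 2 bids 3 and Bidder 3 bids 8.
Bid 8: loses, pays 0, utility 0.
Bid 10: wins, pays 6, utility 8 - 6 = 2.
So bidding 10 beats truth here (2 > 0).

10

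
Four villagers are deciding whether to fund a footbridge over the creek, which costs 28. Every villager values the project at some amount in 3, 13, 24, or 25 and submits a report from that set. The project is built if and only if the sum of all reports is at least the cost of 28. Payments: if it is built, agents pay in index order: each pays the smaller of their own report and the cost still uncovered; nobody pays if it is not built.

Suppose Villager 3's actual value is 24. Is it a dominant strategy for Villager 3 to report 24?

No

Consider the case where Villager 1 reports 3, Villager 2 reports 3 and Villager 4 reports 13.
Truthful report 24: project built, pays 22, utility 24 - 22 = 2.
Report 13 instead: project built, pays 13, utility 24 - 13 = 11.
Since 11 > 2, reporting 13 is strictly better here, so truthful reporting is not dominant.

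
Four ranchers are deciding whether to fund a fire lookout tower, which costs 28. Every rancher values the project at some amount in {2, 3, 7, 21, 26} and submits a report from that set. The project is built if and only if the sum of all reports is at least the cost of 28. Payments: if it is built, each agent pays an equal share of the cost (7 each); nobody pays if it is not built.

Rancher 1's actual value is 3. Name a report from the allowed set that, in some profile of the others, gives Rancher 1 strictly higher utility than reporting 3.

2

Suppose Rancher 2 reports 2, Rancher 3 reports 2 and Rancher 4 reports 21.
Report 3: project built, pays 7, utility 3 - 7 = -4.
Report 2: project not built, utility 0.
So reporting 2 beats truth here (0 > -4).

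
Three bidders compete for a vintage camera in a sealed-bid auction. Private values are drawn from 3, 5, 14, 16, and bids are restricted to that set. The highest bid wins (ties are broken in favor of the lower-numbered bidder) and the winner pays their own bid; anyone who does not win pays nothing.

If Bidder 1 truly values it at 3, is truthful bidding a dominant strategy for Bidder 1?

Yes

Check each profile of the others' bids and compare truth against every alternative bid.
Others bid (3, 3): truth gives 0, best alternative gives -2.
Others bid (3, 5): truth gives 0, best alternative gives -2.
Others bid (5, 3): truth gives 0, best alternative gives -2.
Others bid (5, 5): truth gives 0, best alternative gives -2.
Others bid (3, 14): truth gives 0, best alternative gives 0.
Others bid (3, 16): truth gives 0, best alternative gives 0.
(Remaining 10 profiles checked similarly; truth is weakly best in each.)
In every case the truthful bid is at least as good as any alternative, so it is a dominant strategy.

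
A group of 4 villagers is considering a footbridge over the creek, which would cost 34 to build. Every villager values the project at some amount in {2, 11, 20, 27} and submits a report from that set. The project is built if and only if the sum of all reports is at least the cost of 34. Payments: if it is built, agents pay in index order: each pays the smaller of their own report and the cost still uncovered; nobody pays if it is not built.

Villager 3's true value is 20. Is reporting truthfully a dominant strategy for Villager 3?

Consider the case where Villager 1 reports 2, Villager 2 reports 2 and Villager 4 reports 20.
Truthful report 20: project built, pays 20, utility 20 - 20 = 0.
Report 11 instead: project built, pays 11, utility 20 - 11 = 9.
Since 9 > 0, reporting 11 is strictly better here, so truthful reporting is not dominant.

No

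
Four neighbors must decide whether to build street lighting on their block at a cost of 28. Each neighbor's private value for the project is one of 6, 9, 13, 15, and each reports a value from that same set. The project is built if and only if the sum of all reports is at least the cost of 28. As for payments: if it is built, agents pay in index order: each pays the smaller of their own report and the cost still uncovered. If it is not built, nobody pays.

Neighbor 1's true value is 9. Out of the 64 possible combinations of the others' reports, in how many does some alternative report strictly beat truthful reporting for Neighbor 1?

Others report (6, 6, 13): truth gives 0; report 6 gives 3 > 0. Violating.
Others report (6, 6, 15): truth gives 0; report 6 gives 3 > 0. Violating.
Others report (6, 9, 9): truth gives 0; report 6 gives 3 > 0. Violating.
Others report (6, 9, 13): truth gives 0; report 6 gives 3 > 0. Violating.
Others report (6, 6, 6): truth gives 0; no alternative beats it.
Others report (6, 6, 9): truth gives 0; no alternative beats it.
(Checking all 64 profiles: 60 have a profitable deviation, 4 do not.)

60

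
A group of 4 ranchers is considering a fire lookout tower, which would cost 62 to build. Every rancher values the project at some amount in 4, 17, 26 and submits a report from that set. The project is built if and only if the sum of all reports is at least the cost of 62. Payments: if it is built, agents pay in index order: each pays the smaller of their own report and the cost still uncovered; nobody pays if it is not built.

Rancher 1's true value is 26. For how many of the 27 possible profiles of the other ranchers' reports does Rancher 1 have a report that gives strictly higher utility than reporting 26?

Others report (4, 17, 26): truth gives 0; report 17 gives 9 > 0. Violating.
Others report (4, 26, 17): truth gives 0; report 17 gives 9 > 0. Violating.
Others report (4, 26, 26): truth gives 0; report 17 gives 9 > 0. Violating.
Others report (17, 4, 26): truth gives 0; report 17 gives 9 > 0. Violating.
Others report (4, 4, 4): truth gives 0; no alternative beats it.
Others report (4, 4, 17): truth gives 0; no alternative beats it.
(Checking all 27 profiles: 17 have a profitable deviation, 10 do not.)

17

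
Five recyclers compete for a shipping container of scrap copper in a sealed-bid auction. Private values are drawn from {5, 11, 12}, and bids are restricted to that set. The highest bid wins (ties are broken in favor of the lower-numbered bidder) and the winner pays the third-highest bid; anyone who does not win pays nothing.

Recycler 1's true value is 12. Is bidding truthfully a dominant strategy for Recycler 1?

Yes

Check each profile of the others' bids and compare truth against every alternative bid.
Others bid (5, 5, 5, 12): truth gives 7, best alternative gives 0.
Others bid (5, 5, 12, 5): truth gives 7, best alternative gives 0.
Others bid (5, 12, 5, 5): truth gives 7, best alternative gives 0.
Others bid (12, 5, 5, 5): truth gives 7, best alternative gives 0.
Others bid (5, 5, 11, 12): truth gives 1, best alternative gives 0.
Others bid (5, 5, 12, 11): truth gives 1, best alternative gives 0.
(Remaining 75 profiles checked similarly; truth is weakly best in each.)
In every case the truthful bid is at least as good as any alternative, so it is a dominant strategy.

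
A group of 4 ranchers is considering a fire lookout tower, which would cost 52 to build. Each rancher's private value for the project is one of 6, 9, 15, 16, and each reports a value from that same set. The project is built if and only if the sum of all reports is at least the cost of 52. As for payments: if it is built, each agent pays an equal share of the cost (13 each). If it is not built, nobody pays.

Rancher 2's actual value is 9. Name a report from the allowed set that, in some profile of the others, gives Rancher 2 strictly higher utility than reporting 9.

6

Suppose Rancher 1 reports 15, Rancher 3 reports 15 and Rancher 4 reports 15.
Report 9: project built, pays 13, utility 9 - 13 = -4.
Report 6: project not built, utility 0.
So reporting 6 beats truth here (0 > -4).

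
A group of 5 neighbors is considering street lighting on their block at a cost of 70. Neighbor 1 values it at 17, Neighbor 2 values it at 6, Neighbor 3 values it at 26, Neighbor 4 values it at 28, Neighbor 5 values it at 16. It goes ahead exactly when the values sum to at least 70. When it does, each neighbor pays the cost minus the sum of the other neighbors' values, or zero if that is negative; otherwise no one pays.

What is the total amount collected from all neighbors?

8

Total value 93 ≥ cost 70, so it is built.
Neighbor 1: others sum to 76; max(0, 70 - 76) = 0.
Neighbor 2: others sum to 87; max(0, 70 - 87) = 0.
Neighbor 3: others sum to 67; max(0, 70 - 67) = 3.
Neighbor 4: others sum to 65; max(0, 70 - 65) = 5.
Neighbor 5: others sum to 77; max(0, 70 - 77) = 0.
Total collected = 0 + 0 + 3 + 5 + 0 = 8.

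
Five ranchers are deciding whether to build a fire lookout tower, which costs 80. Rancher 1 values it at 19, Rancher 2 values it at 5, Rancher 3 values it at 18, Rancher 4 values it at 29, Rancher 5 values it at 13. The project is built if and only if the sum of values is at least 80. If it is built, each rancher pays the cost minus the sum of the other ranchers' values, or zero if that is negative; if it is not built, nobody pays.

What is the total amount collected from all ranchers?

64

Total value 84 ≥ cost 80, so it is built.
Rancher 1: others sum to 65; max(0, 80 - 65) = 15.
Rancher 2: others sum to 79; max(0, 80 - 79) = 1.
Rancher 3: others sum to 66; max(0, 80 - 66) = 14.
Rancher 4: others sum to 55; max(0, 80 - 55) = 25.
Rancher 5: others sum to 71; max(0, 80 - 71) = 9.
Total collected = 15 + 1 + 14 + 25 + 9 = 64.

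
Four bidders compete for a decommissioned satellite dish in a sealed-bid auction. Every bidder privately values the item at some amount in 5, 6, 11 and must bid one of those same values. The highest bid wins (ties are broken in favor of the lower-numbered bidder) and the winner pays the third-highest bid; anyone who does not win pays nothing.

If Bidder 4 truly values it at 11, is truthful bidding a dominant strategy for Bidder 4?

Yes

Check each profile of the others' bids and compare truth against every alternative bid.
Others bid (5, 5, 6): truth gives 6, best alternative gives 0.
Others bid (5, 6, 5): truth gives 6, best alternative gives 0.
Others bid (6, 5, 5): truth gives 6, best alternative gives 0.
Others bid (5, 6, 6): truth gives 5, best alternative gives 0.
Others bid (6, 5, 6): truth gives 5, best alternative gives 0.
Others bid (6, 6, 5): truth gives 5, best alternative gives 0.
(Remaining 21 profiles checked similarly; truth is weakly best in each.)
In every case the truthful bid is at least as good as any alternative, so it is a dominant strategy.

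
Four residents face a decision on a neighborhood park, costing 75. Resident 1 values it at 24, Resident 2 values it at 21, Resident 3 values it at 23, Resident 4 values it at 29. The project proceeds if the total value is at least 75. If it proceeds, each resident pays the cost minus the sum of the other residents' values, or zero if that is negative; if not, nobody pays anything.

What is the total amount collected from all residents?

10

Total value 97 ≥ cost 75, so it is built.
Resident 1: others sum to 73; max(0, 75 - 73) = 2.
Resident 2: others sum to 76; max(0, 75 - 76) = 0.
Resident 3: others sum to 74; max(0, 75 - 74) = 1.
Resident 4: others sum to 68; max(0, 75 - 68) = 7.
Total collected = 2 + 0 + 1 + 7 = 10.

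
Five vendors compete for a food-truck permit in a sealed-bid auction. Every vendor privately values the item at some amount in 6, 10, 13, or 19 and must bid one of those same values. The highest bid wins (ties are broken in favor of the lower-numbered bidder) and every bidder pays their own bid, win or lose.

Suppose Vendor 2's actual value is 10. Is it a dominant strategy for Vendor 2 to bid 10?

Consider the case where Vendor 1 bids 6, Vendor 3 bids 6, Vendor 4 bids 6 and Vendor 5 bids 13.
Truthful bid 10: loses but pays 10, utility -10.
Bid 6 instead: loses but pays 6, utility -6.
Since -6 > -10, bidding 6 is strictly better here, so truthful bidding is not dominant.

No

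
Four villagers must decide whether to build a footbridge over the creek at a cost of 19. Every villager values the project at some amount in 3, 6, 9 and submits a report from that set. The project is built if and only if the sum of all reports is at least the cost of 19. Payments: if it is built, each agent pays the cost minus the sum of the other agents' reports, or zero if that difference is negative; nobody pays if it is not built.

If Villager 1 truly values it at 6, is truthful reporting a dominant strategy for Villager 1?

Yes

Check each profile of the others' reports and compare truth against every alternative report.
Others report (3, 9, 9): truth gives 6, best alternative gives 6.
Others report (6, 6, 9): truth gives 6, best alternative gives 6.
Others report (6, 9, 6): truth gives 6, best alternative gives 6.
Others report (6, 9, 9): truth gives 6, best alternative gives 6.
Others report (9, 3, 9): truth gives 6, best alternative gives 6.
Others report (9, 6, 6): truth gives 6, best alternative gives 6.
(Remaining 21 profiles checked similarly; truth is weakly best in each.)
In every case the truthful report is at least as good as any alternative, so it is a dominant strategy.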